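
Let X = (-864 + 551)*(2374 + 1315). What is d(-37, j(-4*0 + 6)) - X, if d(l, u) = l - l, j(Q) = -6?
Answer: 1154657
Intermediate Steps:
X = -1154657 (X = -313*3689 = -1154657)
d(l, u) = 0
d(-37, j(-4*0 + 6)) - X = 0 - 1*(-1154657) = 0 + 1154657 = 1154657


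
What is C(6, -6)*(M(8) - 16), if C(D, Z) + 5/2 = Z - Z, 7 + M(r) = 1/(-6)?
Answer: 695/12 ≈ 57.917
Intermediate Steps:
M(r) = -43/6 (M(r) = -7 + 1/(-6) = -7 - ⅙ = -43/6)
C(D, Z) = -5/2 (C(D, Z) = -5/2 + (Z - Z) = -5/2 + 0 = -5/2)
C(6, -6)*(M(8) - 16) = -5*(-43/6 - 16)/2 = -5/2*(-139/6) = 695/12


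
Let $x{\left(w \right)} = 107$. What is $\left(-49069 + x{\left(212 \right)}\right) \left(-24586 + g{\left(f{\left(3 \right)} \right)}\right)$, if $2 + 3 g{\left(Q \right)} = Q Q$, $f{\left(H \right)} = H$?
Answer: $\frac{3610996462}{3} \approx 1.2037 \cdot 10^{9}$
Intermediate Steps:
$g{\left(Q \right)} = - \frac{2}{3} + \frac{Q^{2}}{3}$ ($g{\left(Q \right)} = - \frac{2}{3} + \frac{Q Q}{3} = - \frac{2}{3} + \frac{Q^{2}}{3}$)
$\left(-49069 + x{\left(212 \right)}\right) \left(-24586 + g{\left(f{\left(3 \right)} \right)}\right) = \left(-49069 + 107\right) \left(-24586 - \left(\frac{2}{3} - \frac{3^{2}}{3}\right)\right) = - 48962 \left(-24586 + \left(- \frac{2}{3} + \frac{1}{3} \cdot 9\right)\right) = - 48962 \left(-24586 + \left(- \frac{2}{3} + 3\right)\right) = - 48962 \left(-24586 + \frac{7}{3}\right) = \left(-48962\right) \left(- \frac{73751}{3}\right) = \frac{3610996462}{3}$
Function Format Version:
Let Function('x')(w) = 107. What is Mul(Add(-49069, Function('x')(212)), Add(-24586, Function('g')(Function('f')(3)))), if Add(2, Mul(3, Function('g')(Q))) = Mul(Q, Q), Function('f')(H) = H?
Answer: Rational(3610996462, 3) ≈ 1.2037e+9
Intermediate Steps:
Function('g')(Q) = Add(Rational(-2, 3), Mul(Rational(1, 3), Pow(Q, 2))) (Function('g')(Q) = Add(Rational(-2, 3), Mul(Rational(1, 3), Mul(Q, Q))) = Add(Rational(-2, 3), Mul(Rational(1, 3), Pow(Q, 2))))
Mul(Add(-49069, Function('x')(212)), Add(-24586, Function('g')(Function('f')(3)))) = Mul(Add(-49069, 107), Add(-24586, Add(Rational(-2, 3), Mul(Rational(1, 3), Pow(3, 2))))) = Mul(-48962, Add(-24586, Add(Rational(-2, 3), Mul(Rational(1, 3), 9)))) = Mul(-48962, Add(-24586, Add(Rational(-2, 3), 3))) = Mul(-48962, Add(-24586, Rational(7, 3))) = Mul(-48962, Rational(-73751, 3)) = Rational(3610996462, 3)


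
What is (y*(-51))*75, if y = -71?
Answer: 271575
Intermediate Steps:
(y*(-51))*75 = -71*(-51)*75 = 3621*75 = 271575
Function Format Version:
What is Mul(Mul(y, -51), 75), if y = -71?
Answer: 271575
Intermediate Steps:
Mul(Mul(y, -51), 75) = Mul(Mul(-71, -51), 75) = Mul(3621, 75) = 271575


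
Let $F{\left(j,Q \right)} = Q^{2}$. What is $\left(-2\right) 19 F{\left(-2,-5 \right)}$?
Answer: $-950$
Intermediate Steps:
$\left(-2\right) 19 F{\left(-2,-5 \right)} = \left(-2\right) 19 \left(-5\right)^{2} = \left(-38\right) 25 = -950$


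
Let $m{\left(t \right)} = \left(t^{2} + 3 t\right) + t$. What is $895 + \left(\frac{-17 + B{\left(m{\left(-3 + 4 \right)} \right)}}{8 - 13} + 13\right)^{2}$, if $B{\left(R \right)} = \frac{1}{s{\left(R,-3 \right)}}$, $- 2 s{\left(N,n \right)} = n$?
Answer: $\frac{260911}{225} \approx 1159.6$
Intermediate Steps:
$s{\left(N,n \right)} = - \frac{n}{2}$
$m{\left(t \right)} = t^{2} + 4 t$
$B{\left(R \right)} = \frac{2}{3}$ ($B{\left(R \right)} = \frac{1}{\left(- \frac{1}{2}\right) \left(-3\right)} = \frac{1}{\frac{3}{2}} = \frac{2}{3}$)
$895 + \left(\frac{-17 + B{\left(m{\left(-3 + 4 \right)} \right)}}{8 - 13} + 13\right)^{2} = 895 + \left(\frac{-17 + \frac{2}{3}}{8 - 13} + 13\right)^{2} = 895 + \left(- \frac{49}{3 \left(-5\right)} + 13\right)^{2} = 895 + \left(\left(- \frac{49}{3}\right) \left(- \frac{1}{5}\right) + 13\right)^{2} = 895 + \left(\frac{49}{15} + 13\right)^{2} = 895 + \left(\frac{244}{15}\right)^{2} = 895 + \frac{59536}{225} = \frac{260911}{225}$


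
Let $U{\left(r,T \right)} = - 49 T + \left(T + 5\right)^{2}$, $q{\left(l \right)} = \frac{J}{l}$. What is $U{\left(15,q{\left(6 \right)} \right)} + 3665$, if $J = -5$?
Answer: $\frac{134035}{36} \approx 3723.2$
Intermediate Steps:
$q{\left(l \right)} = - \frac{5}{l}$
$U{\left(r,T \right)} = \left(5 + T\right)^{2} - 49 T$ ($U{\left(r,T \right)} = - 49 T + \left(5 + T\right)^{2} = \left(5 + T\right)^{2} - 49 T$)
$U{\left(15,q{\left(6 \right)} \right)} + 3665 = \left(\left(5 - \frac{5}{6}\right)^{2} - 49 \left(- \frac{5}{6}\right)\right) + 3665 = \left(\left(5 - \frac{5}{6}\right)^{2} - 49 \left(\left(-5\right) \frac{1}{6}\right)\right) + 3665 = \left(\left(5 - \frac{5}{6}\right)^{2} - - \frac{245}{6}\right) + 3665 = \left(\left(\frac{25}{6}\right)^{2} + \frac{245}{6}\right) + 3665 = \left(\frac{625}{36} + \frac{245}{6}\right) + 3665 = \frac{2095}{36} + 3665 = \frac{134035}{36}$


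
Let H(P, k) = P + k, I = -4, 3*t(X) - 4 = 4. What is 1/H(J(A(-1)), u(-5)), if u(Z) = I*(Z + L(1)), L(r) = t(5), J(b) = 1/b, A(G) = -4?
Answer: 12/109 ≈ 0.11009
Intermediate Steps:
t(X) = 8/3 (t(X) = 4/3 + (⅓)*4 = 4/3 + 4/3 = 8/3)
L(r) = 8/3
u(Z) = -32/3 - 4*Z (u(Z) = -4*(Z + 8/3) = -4*(8/3 + Z) = -32/3 - 4*Z)
1/H(J(A(-1)), u(-5)) = 1/(1/(-4) + (-32/3 - 4*(-5))) = 1/(-¼ + (-32/3 + 20)) = 1/(-¼ + 28/3) = 1/(109/12) = 12/109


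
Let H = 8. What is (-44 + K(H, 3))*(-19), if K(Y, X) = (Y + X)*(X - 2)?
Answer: 627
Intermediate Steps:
K(Y, X) = (-2 + X)*(X + Y) (K(Y, X) = (X + Y)*(-2 + X) = (-2 + X)*(X + Y))
(-44 + K(H, 3))*(-19) = (-44 + (3² - 2*3 - 2*8 + 3*8))*(-19) = (-44 + (9 - 6 - 16 + 24))*(-19) = (-44 + 11)*(-19) = -33*(-19) = 627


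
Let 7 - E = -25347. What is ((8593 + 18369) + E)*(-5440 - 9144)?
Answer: -762976544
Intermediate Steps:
E = 25354 (E = 7 - 1*(-25347) = 7 + 25347 = 25354)
((8593 + 18369) + E)*(-5440 - 9144) = ((8593 + 18369) + 25354)*(-5440 - 9144) = (26962 + 25354)*(-14584) = 52316*(-14584) = -762976544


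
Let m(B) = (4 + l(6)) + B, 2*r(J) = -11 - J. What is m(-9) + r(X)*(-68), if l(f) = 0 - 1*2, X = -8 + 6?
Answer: 299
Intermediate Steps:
X = -2
r(J) = -11/2 - J/2 (r(J) = (-11 - J)/2 = -11/2 - J/2)
l(f) = -2 (l(f) = 0 - 2 = -2)
m(B) = 2 + B (m(B) = (4 - 2) + B = 2 + B)
m(-9) + r(X)*(-68) = (2 - 9) + (-11/2 - ½*(-2))*(-68) = -7 + (-11/2 + 1)*(-68) = -7 - 9/2*(-68) = -7 + 306 = 299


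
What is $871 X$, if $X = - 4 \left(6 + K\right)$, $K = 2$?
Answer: $-27872$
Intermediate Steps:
$X = -32$ ($X = - 4 \left(6 + 2\right) = \left(-4\right) 8 = -32$)
$871 X = 871 \left(-32\right) = -27872$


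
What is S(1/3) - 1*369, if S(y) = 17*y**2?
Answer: -3304/9 ≈ -367.11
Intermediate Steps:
S(1/3) - 1*369 = 17*(1/3)**2 - 1*369 = 17*(1/3)**2 - 369 = 17*(1/9) - 369 = 17/9 - 369 = -3304/9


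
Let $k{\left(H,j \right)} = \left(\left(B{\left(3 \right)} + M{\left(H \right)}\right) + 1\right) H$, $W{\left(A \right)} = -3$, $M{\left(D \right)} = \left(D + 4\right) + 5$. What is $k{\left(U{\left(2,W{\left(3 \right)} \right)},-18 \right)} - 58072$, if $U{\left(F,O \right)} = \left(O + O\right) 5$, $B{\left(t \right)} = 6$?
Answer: $-57652$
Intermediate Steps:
$M{\left(D \right)} = 9 + D$ ($M{\left(D \right)} = \left(4 + D\right) + 5 = 9 + D$)
$U{\left(F,O \right)} = 10 O$ ($U{\left(F,O \right)} = 2 O 5 = 10 O$)
$k{\left(H,j \right)} = H \left(16 + H\right)$ ($k{\left(H,j \right)} = \left(\left(6 + \left(9 + H\right)\right) + 1\right) H = \left(\left(15 + H\right) + 1\right) H = \left(16 + H\right) H = H \left(16 + H\right)$)
$k{\left(U{\left(2,W{\left(3 \right)} \right)},-18 \right)} - 58072 = 10 \left(-3\right) \left(16 + 10 \left(-3\right)\right) - 58072 = - 30 \left(16 - 30\right) - 58072 = \left(-30\right) \left(-14\right) - 58072 = 420 - 58072 = -57652$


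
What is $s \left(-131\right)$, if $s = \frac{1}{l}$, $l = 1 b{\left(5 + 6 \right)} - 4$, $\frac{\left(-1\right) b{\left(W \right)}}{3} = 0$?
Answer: $\frac{131}{4} \approx 32.75$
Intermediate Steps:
$b{\left(W \right)} = 0$ ($b{\left(W \right)} = \left(-3\right) 0 = 0$)
$l = -4$ ($l = 1 \cdot 0 - 4 = 0 - 4 = -4$)
$s = - \frac{1}{4}$ ($s = \frac{1}{-4} = - \frac{1}{4} \approx -0.25$)
$s \left(-131\right) = \left(- \frac{1}{4}\right) \left(-131\right) = \frac{131}{4}$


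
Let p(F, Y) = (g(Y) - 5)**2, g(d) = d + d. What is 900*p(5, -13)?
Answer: 864900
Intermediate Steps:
g(d) = 2*d
p(F, Y) = (-5 + 2*Y)**2 (p(F, Y) = (2*Y - 5)**2 = (-5 + 2*Y)**2)
900*p(5, -13) = 900*(-5 + 2*(-13))**2 = 900*(-5 - 26)**2 = 900*(-31)**2 = 900*961 = 864900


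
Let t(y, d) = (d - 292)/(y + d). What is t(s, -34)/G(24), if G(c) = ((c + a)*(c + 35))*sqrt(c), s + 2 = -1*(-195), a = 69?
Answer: -163*sqrt(6)/5234598 ≈ -7.6275e-5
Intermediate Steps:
s = 193 (s = -2 - 1*(-195) = -2 + 195 = 193)
G(c) = sqrt(c)*(35 + c)*(69 + c) (G(c) = ((c + 69)*(c + 35))*sqrt(c) = ((69 + c)*(35 + c))*sqrt(c) = ((35 + c)*(69 + c))*sqrt(c) = sqrt(c)*(35 + c)*(69 + c))
t(y, d) = (-292 + d)/(d + y)
t(s, -34)/G(24) = ((-292 - 34)/(-34 + 193))/((sqrt(24)*(2415 + 24**2 + 104*24))) = (-326/159)/(((2*sqrt(6))*(2415 + 576 + 2496))) = ((1/159)*(-326))/(((2*sqrt(6))*5487)) = -326*sqrt(6)/65844/159 = -163*sqrt(6)/5234598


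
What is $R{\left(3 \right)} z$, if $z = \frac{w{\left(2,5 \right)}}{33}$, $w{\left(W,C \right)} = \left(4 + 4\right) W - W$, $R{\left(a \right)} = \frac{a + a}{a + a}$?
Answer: $\frac{14}{33} \approx 0.42424$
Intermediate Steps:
$R{\left(a \right)} = 1$ ($R{\left(a \right)} = \frac{2 a}{2 a} = 2 a \frac{1}{2 a} = 1$)
$w{\left(W,C \right)} = 7 W$ ($w{\left(W,C \right)} = 8 W - W = 7 W$)
$z = \frac{14}{33}$ ($z = \frac{7 \cdot 2}{33} = 14 \cdot \frac{1}{33} = \frac{14}{33} \approx 0.42424$)
$R{\left(3 \right)} z = 1 \cdot \frac{14}{33} = \frac{14}{33}$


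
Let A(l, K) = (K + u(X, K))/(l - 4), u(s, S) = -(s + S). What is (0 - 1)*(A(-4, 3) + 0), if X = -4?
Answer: 1/2 ≈ 0.50000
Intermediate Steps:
u(s, S) = -S - s (u(s, S) = -(S + s) = -S - s)
A(l, K) = 4/(-4 + l) (A(l, K) = (K + (-K - 1*(-4)))/(l - 4) = (K + (-K + 4))/(-4 + l) = (K + (4 - K))/(-4 + l) = 4/(-4 + l))
(0 - 1)*(A(-4, 3) + 0) = (0 - 1)*(4/(-4 - 4) + 0) = -(4/(-8) + 0) = -(4*(-1/8) + 0) = -(-1/2 + 0) = -1*(-1/2) = 1/2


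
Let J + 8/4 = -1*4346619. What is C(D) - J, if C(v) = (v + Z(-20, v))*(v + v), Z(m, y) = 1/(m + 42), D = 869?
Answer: 5857022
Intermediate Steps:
J = -4346621 (J = -2 - 1*4346619 = -2 - 4346619 = -4346621)
Z(m, y) = 1/(42 + m)
C(v) = 2*v*(1/22 + v) (C(v) = (v + 1/(42 - 20))*(v + v) = (v + 1/22)*(2*v) = (1/22 + v)*(2*v) = 2*v*(1/22 + v))
C(D) - J = (1/11)*869*(1 + 22*869) - 1*(-4346621) = (1/11)*869*(1 + 19118) + 4346621 = (1/11)*869*19119 + 4346621 = 1510401 + 4346621 = 5857022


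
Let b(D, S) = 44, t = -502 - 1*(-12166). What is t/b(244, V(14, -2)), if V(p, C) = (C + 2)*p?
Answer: 2916/11 ≈ 265.09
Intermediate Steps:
V(p, C) = p*(2 + C) (V(p, C) = (2 + C)*p = p*(2 + C))
t = 11664 (t = -502 + 12166 = 11664)
t/b(244, V(14, -2)) = 11664/44 = 11664*(1/44) = 2916/11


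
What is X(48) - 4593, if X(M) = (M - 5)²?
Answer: -2744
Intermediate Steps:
X(M) = (-5 + M)²
X(48) - 4593 = (-5 + 48)² - 4593 = 43² - 4593 = 1849 - 4593 = -2744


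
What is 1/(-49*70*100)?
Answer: -1/343000 ≈ -2.9155e-6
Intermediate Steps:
1/(-49*70*100) = 1/(-3430*100) = 1/(-343000) = -1/343000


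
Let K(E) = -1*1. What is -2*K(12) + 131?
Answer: 133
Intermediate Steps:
K(E) = -1
-2*K(12) + 131 = -2*(-1) + 131 = 2 + 131 = 133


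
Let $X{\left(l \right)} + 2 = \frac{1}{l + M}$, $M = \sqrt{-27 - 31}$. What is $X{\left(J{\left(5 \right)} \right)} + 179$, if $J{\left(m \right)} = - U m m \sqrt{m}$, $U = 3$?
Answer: $\frac{-1 + 13275 \sqrt{5} - 177 i \sqrt{58}}{75 \sqrt{5} - i \sqrt{58}} \approx 176.99 - 0.00027023 i$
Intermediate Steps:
$M = i \sqrt{58}$ ($M = \sqrt{-58} = i \sqrt{58} \approx 7.6158 i$)
$J{\left(m \right)} = - 3 m^{\frac{5}{2}}$ ($J{\left(m \right)} = - 3 m m \sqrt{m} = - 3 m^{2} \sqrt{m} = - 3 m^{\frac{5}{2}}$)
$X{\left(l \right)} = -2 + \frac{1}{l + i \sqrt{58}}$
$X{\left(J{\left(5 \right)} \right)} + 179 = \frac{1 - 2 \left(- 3 \cdot 5^{\frac{5}{2}}\right) - 2 i \sqrt{58}}{- 3 \cdot 5^{\frac{5}{2}} + i \sqrt{58}} + 179 = \frac{1 - 2 \left(- 3 \cdot 25 \sqrt{5}\right) - 2 i \sqrt{58}}{- 3 \cdot 25 \sqrt{5} + i \sqrt{58}} + 179 = \frac{1 - 2 \left(- 75 \sqrt{5}\right) - 2 i \sqrt{58}}{- 75 \sqrt{5} + i \sqrt{58}} + 179 = \frac{1 + 150 \sqrt{5} - 2 i \sqrt{58}}{- 75 \sqrt{5} + i \sqrt{58}} + 179 = 179 + \frac{1 + 150 \sqrt{5} - 2 i \sqrt{58}}{- 75 \sqrt{5} + i \sqrt{58}}$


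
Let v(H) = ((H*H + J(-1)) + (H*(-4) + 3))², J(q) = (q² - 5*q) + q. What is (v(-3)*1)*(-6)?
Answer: -5046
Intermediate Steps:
J(q) = q² - 4*q
v(H) = (8 + H² - 4*H)² (v(H) = ((H*H - (-4 - 1)) + (H*(-4) + 3))² = ((H² - 1*(-5)) + (-4*H + 3))² = ((H² + 5) + (3 - 4*H))² = ((5 + H²) + (3 - 4*H))² = (8 + H² - 4*H)²)
(v(-3)*1)*(-6) = ((8 + (-3)² - 4*(-3))²*1)*(-6) = ((8 + 9 + 12)²*1)*(-6) = (29²*1)*(-6) = (841*1)*(-6) = 841*(-6) = -5046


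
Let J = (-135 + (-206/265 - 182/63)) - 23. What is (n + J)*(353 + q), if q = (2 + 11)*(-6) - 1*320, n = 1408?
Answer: -2972506/53 ≈ -56085.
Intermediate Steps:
q = -398 (q = 13*(-6) - 320 = -78 - 320 = -398)
J = -385574/2385 (J = (-135 + (-206*1/265 - 182*1/63)) - 23 = (-135 + (-206/265 - 26/9)) - 23 = (-135 - 8744/2385) - 23 = -330719/2385 - 23 = -385574/2385 ≈ -161.67)
(n + J)*(353 + q) = (1408 - 385574/2385)*(353 - 398) = (2972506/2385)*(-45) = -2972506/53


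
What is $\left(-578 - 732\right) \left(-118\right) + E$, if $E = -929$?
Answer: $153651$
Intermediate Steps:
$\left(-578 - 732\right) \left(-118\right) + E = \left(-578 - 732\right) \left(-118\right) - 929 = \left(-1310\right) \left(-118\right) - 929 = 154580 - 929 = 153651$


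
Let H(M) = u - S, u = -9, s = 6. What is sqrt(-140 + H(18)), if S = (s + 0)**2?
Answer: I*sqrt(185) ≈ 13.601*I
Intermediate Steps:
S = 36 (S = (6 + 0)**2 = 6**2 = 36)
H(M) = -45 (H(M) = -9 - 1*36 = -9 - 36 = -45)
sqrt(-140 + H(18)) = sqrt(-140 - 45) = sqrt(-185) = I*sqrt(185)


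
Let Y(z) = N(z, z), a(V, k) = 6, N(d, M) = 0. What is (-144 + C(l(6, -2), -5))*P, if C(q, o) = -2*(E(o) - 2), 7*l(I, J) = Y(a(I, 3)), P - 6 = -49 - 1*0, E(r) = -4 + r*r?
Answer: 7826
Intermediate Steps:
Y(z) = 0
E(r) = -4 + r²
P = -43 (P = 6 + (-49 - 1*0) = 6 + (-49 + 0) = 6 - 49 = -43)
l(I, J) = 0 (l(I, J) = (⅐)*0 = 0)
C(q, o) = 12 - 2*o² (C(q, o) = -2*((-4 + o²) - 2) = -2*(-6 + o²) = 12 - 2*o²)
(-144 + C(l(6, -2), -5))*P = (-144 + (12 - 2*(-5)²))*(-43) = (-144 + (12 - 2*25))*(-43) = (-144 + (12 - 50))*(-43) = (-144 - 38)*(-43) = -182*(-43) = 7826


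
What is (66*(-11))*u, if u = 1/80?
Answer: -363/40 ≈ -9.0750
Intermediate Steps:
u = 1/80 ≈ 0.012500
(66*(-11))*u = (66*(-11))*(1/80) = -726*1/80 = -363/40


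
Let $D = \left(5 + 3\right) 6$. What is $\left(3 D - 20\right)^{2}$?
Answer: $15376$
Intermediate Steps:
$D = 48$ ($D = 8 \cdot 6 = 48$)
$\left(3 D - 20\right)^{2} = \left(3 \cdot 48 - 20\right)^{2} = \left(144 - 20\right)^{2} = 124^{2} = 15376$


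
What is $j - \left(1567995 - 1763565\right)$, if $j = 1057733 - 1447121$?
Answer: $-193818$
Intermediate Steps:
$j = -389388$ ($j = 1057733 - 1447121 = -389388$)
$j - \left(1567995 - 1763565\right) = -389388 - \left(1567995 - 1763565\right) = -389388 - -195570 = -389388 + 195570 = -193818$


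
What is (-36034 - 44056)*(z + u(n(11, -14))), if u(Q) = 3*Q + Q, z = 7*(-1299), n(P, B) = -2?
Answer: 728899090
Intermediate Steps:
z = -9093
u(Q) = 4*Q
(-36034 - 44056)*(z + u(n(11, -14))) = (-36034 - 44056)*(-9093 + 4*(-2)) = -80090*(-9093 - 8) = -80090*(-9101) = 728899090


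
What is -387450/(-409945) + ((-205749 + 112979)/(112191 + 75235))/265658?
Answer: 1929156872793695/2041166016938306 ≈ 0.94512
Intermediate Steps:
-387450/(-409945) + ((-205749 + 112979)/(112191 + 75235))/265658 = -387450*(-1/409945) - 92770/187426*(1/265658) = 77490/81989 - 92770*1/187426*(1/265658) = 77490/81989 - 46385/93713*1/265658 = 77490/81989 - 46385/24895608154 = 1929156872793695/2041166016938306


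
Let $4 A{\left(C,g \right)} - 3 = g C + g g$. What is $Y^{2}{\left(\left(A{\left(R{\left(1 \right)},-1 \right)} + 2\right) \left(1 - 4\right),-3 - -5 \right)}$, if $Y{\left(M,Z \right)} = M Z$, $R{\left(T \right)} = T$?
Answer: $\frac{1089}{4} \approx 272.25$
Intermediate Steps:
$A{\left(C,g \right)} = \frac{3}{4} + \frac{g^{2}}{4} + \frac{C g}{4}$ ($A{\left(C,g \right)} = \frac{3}{4} + \frac{g C + g g}{4} = \frac{3}{4} + \frac{C g + g^{2}}{4} = \frac{3}{4} + \frac{g^{2} + C g}{4} = \frac{3}{4} + \left(\frac{g^{2}}{4} + \frac{C g}{4}\right) = \frac{3}{4} + \frac{g^{2}}{4} + \frac{C g}{4}$)
$Y^{2}{\left(\left(A{\left(R{\left(1 \right)},-1 \right)} + 2\right) \left(1 - 4\right),-3 - -5 \right)} = \left(\left(\left(\frac{3}{4} + \frac{\left(-1\right)^{2}}{4} + \frac{1}{4} \cdot 1 \left(-1\right)\right) + 2\right) \left(1 - 4\right) \left(-3 - -5\right)\right)^{2} = \left(\left(\left(\frac{3}{4} + \frac{1}{4} \cdot 1 - \frac{1}{4}\right) + 2\right) \left(-3\right) \left(-3 + 5\right)\right)^{2} = \left(\left(\left(\frac{3}{4} + \frac{1}{4} - \frac{1}{4}\right) + 2\right) \left(-3\right) 2\right)^{2} = \left(\left(\frac{3}{4} + 2\right) \left(-3\right) 2\right)^{2} = \left(\frac{11}{4} \left(-3\right) 2\right)^{2} = \left(\left(- \frac{33}{4}\right) 2\right)^{2} = \left(- \frac{33}{2}\right)^{2} = \frac{1089}{4}$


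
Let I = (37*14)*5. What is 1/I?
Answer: 1/2590 ≈ 0.00038610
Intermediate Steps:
I = 2590 (I = 518*5 = 2590)
1/I = 1/2590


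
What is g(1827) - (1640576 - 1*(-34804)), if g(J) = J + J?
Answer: -1671726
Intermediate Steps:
g(J) = 2*J
g(1827) - (1640576 - 1*(-34804)) = 2*1827 - (1640576 - 1*(-34804)) = 3654 - (1640576 + 34804) = 3654 - 1*1675380 = 3654 - 1675380 = -1671726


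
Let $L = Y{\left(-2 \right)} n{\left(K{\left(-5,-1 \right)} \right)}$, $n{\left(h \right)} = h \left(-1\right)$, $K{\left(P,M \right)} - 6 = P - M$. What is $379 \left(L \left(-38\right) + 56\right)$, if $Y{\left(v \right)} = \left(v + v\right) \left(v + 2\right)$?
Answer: $21224$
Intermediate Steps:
$Y{\left(v \right)} = 2 v \left(2 + v\right)$
$K{\left(P,M \right)} = 6 + P - M$ ($K{\left(P,M \right)} = 6 - \left(M - P\right) = 6 + P - M$)
$n{\left(h \right)} = - h$
$L = 0$ ($L = 2 \left(-2\right) \left(2 - 2\right) \left(- (6 - 5 - -1)\right) = 2 \left(-2\right) 0 \left(- (6 - 5 + 1)\right) = 0 \left(\left(-1\right) 2\right) = 0 \left(-2\right) = 0$)
$379 \left(L \left(-38\right) + 56\right) = 379 \left(0 \left(-38\right) + 56\right) = 379 \left(0 + 56\right) = 379 \cdot 56 = 21224$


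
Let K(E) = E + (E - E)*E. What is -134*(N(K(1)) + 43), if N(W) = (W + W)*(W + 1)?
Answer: -6298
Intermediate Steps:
K(E) = E (K(E) = E + 0*E = E + 0 = E)
N(W) = 2*W*(1 + W) (N(W) = (2*W)*(1 + W) = 2*W*(1 + W))
-134*(N(K(1)) + 43) = -134*(2*1*(1 + 1) + 43) = -134*(2*1*2 + 43) = -134*(4 + 43) = -134*47 = -6298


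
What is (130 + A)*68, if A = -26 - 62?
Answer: 2856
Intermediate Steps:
A = -88
(130 + A)*68 = (130 - 88)*68 = 42*68 = 2856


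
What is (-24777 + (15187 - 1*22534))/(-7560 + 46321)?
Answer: -32124/38761 ≈ -0.82877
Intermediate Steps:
(-24777 + (15187 - 1*22534))/(-7560 + 46321) = (-24777 + (15187 - 22534))/38761 = (-24777 - 7347)*(1/38761) = -32124*1/38761 = -32124/38761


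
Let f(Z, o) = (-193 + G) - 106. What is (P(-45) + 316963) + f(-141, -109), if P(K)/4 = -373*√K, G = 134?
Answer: 316798 - 4476*I*√5 ≈ 3.168e+5 - 10009.0*I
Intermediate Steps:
P(K) = -1492*√K (P(K) = 4*(-373*√K) = -1492*√K)
f(Z, o) = -165 (f(Z, o) = (-193 + 134) - 106 = -59 - 106 = -165)
(P(-45) + 316963) + f(-141, -109) = (-4476*I*√5 + 316963) - 165 = (316963 - 4476*I*√5) - 165 = 316798 - 4476*I*√5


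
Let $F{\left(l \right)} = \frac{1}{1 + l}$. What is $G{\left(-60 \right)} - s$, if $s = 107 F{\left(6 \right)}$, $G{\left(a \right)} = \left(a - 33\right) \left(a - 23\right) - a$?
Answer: $\frac{54346}{7} \approx 7763.7$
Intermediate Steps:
$G{\left(a \right)} = - a + \left(-33 + a\right) \left(-23 + a\right)$ ($G{\left(a \right)} = \left(-33 + a\right) \left(-23 + a\right) - a = - a + \left(-33 + a\right) \left(-23 + a\right)$)
$s = \frac{107}{7}$ ($s = \frac{107}{1 + 6} = \frac{107}{7} \approx 15.286$)
$G{\left(-60 \right)} - s = \left(759 + \left(-60\right)^{2} - -3420\right) - \frac{107}{7} = \left(759 + 3600 + 3420\right) - \frac{107}{7} = 7779 - \frac{107}{7} = \frac{54346}{7}$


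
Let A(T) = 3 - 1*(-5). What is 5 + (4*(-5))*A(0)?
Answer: -155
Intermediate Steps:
A(T) = 8 (A(T) = 3 + 5 = 8)
5 + (4*(-5))*A(0) = 5 + (4*(-5))*8 = 5 - 20*8 = 5 - 160 = -155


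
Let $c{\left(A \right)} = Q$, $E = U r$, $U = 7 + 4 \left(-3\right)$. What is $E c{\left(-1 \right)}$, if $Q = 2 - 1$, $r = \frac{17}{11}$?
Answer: $- \frac{85}{11} \approx -7.7273$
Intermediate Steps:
$r = \frac{17}{11}$ ($r = 17 \cdot \frac{1}{11} = \frac{17}{11} \approx 1.5455$)
$U = -5$ ($U = 7 - 12 = -5$)
$E = - \frac{85}{11}$ ($E = \left(-5\right) \frac{17}{11} = - \frac{85}{11} \approx -7.7273$)
$Q = 1$
$c{\left(A \right)} = 1$
$E c{\left(-1 \right)} = \left(- \frac{85}{11}\right) 1 = - \frac{85}{11}$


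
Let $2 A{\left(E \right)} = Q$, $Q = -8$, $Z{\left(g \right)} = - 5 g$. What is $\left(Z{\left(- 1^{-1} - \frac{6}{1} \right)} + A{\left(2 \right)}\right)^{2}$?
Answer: $961$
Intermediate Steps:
$A{\left(E \right)} = -4$ ($A{\left(E \right)} = \frac{1}{2} \left(-8\right) = -4$)
$\left(Z{\left(- 1^{-1} - \frac{6}{1} \right)} + A{\left(2 \right)}\right)^{2} = \left(- 5 \left(- 1^{-1} - \frac{6}{1}\right) - 4\right)^{2} = \left(- 5 \left(\left(-1\right) 1 - 6\right) - 4\right)^{2} = \left(- 5 \left(-1 - 6\right) - 4\right)^{2} = \left(\left(-5\right) \left(-7\right) - 4\right)^{2} = \left(35 - 4\right)^{2} = 31^{2} = 961$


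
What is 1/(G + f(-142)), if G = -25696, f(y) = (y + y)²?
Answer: 1/54960 ≈ 1.8195e-5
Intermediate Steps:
f(y) = 4*y² (f(y) = (2*y)² = 4*y²)
1/(G + f(-142)) = 1/(-25696 + 4*(-142)²) = 1/(-25696 + 4*20164) = 1/(-25696 + 80656) = 1/54960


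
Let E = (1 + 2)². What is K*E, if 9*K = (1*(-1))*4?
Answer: -4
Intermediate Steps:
K = -4/9 (K = ((1*(-1))*4)/9 = (-1*4)/9 = (⅑)*(-4) = -4/9 ≈ -0.44444)
E = 9 (E = 3² = 9)
K*E = -4/9*9 = -4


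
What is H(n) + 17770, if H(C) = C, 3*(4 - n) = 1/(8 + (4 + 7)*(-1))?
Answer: 159967/9 ≈ 17774.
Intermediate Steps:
n = 37/9 (n = 4 - 1/(3*(8 + (4 + 7)*(-1))) = 4 - 1/(3*(8 + 11*(-1))) = 4 - 1/(3*(8 - 11)) = 4 - ⅓/(-3) = 4 - ⅓*(-⅓) = 4 + ⅑ = 37/9 ≈ 4.1111)
H(n) + 17770 = 37/9 + 17770 = 159967/9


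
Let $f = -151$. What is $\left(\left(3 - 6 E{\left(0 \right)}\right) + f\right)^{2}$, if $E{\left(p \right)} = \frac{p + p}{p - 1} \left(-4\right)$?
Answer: $21904$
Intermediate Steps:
$E{\left(p \right)} = - \frac{8 p}{-1 + p}$ ($E{\left(p \right)} = \frac{2 p}{-1 + p} \left(-4\right) = - \frac{8 p}{-1 + p}$)
$\left(\left(3 - 6 E{\left(0 \right)}\right) + f\right)^{2} = \left(\left(3 - 6 \left(\left(-8\right) 0 \frac{1}{-1 + 0}\right)\right) - 151\right)^{2} = \left(\left(3 - 6 \left(\left(-8\right) 0 \frac{1}{-1}\right)\right) - 151\right)^{2} = \left(\left(3 - 6 \left(\left(-8\right) 0 \left(-1\right)\right)\right) - 151\right)^{2} = \left(\left(3 - 0\right) - 151\right)^{2} = \left(\left(3 + 0\right) - 151\right)^{2} = \left(3 - 151\right)^{2} = \left(-148\right)^{2} = 21904$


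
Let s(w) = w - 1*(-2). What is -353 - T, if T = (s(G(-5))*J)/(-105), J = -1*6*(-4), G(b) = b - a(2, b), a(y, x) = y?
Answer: -2479/7 ≈ -354.14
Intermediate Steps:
G(b) = -2 + b (G(b) = b - 1*2 = b - 2 = -2 + b)
s(w) = 2 + w (s(w) = w + 2 = 2 + w)
J = 24 (J = -6*(-4) = 24)
T = 8/7 (T = ((2 + (-2 - 5))*24)/(-105) = ((2 - 7)*24)*(-1/105) = -5*24*(-1/105) = -120*(-1/105) = 8/7 ≈ 1.1429)
-353 - T = -353 - 1*8/7 = -353 - 8/7 = -2479/7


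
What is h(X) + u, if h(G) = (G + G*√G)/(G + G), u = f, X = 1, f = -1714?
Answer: -1713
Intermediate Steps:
u = -1714
h(G) = (G + G^(3/2))/(2*G) (h(G) = (G + G^(3/2))/((2*G)) = (G + G^(3/2))*(1/(2*G)) = (G + G^(3/2))/(2*G))
h(X) + u = (½ + √1/2) - 1714 = (½ + (½)*1) - 1714 = (½ + ½) - 1714 = 1 - 1714 = -1713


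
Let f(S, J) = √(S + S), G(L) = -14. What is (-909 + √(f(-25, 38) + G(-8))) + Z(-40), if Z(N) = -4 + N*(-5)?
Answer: -713 + √(-14 + 5*I*√2) ≈ -712.08 + 3.8526*I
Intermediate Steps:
f(S, J) = √2*√S (f(S, J) = √(2*S) = √2*√S)
Z(N) = -4 - 5*N
(-909 + √(f(-25, 38) + G(-8))) + Z(-40) = (-909 + √(√2*√(-25) - 14)) + (-4 - 5*(-40)) = (-909 + √(√2*(5*I) - 14)) + (-4 + 200) = (-909 + √(5*I*√2 - 14)) + 196 = (-909 + √(-14 + 5*I*√2)) + 196 = -713 + √(-14 + 5*I*√2)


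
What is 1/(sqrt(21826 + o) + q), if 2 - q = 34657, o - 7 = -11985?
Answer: -34655/1200959177 - 2*sqrt(2462)/1200959177 ≈ -2.8939e-5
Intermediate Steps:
o = -11978 (o = 7 - 11985 = -11978)
q = -34655 (q = 2 - 1*34657 = 2 - 34657 = -34655)
1/(sqrt(21826 + o) + q) = 1/(sqrt(21826 - 11978) - 34655) = 1/(sqrt(9848) - 34655) = 1/(2*sqrt(2462) - 34655) = 1/(-34655 + 2*sqrt(2462))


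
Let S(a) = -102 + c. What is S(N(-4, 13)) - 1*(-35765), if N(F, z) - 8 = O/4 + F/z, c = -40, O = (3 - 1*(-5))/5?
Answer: 35623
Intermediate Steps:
O = 8/5 (O = (3 + 5)*(⅕) = 8*(⅕) = 8/5 ≈ 1.6000)
N(F, z) = 42/5 + F/z (N(F, z) = 8 + ((8/5)/4 + F/z) = 8 + ((8/5)*(¼) + F/z) = 8 + (⅖ + F/z) = 42/5 + F/z)
S(a) = -142 (S(a) = -102 - 40 = -142)
S(N(-4, 13)) - 1*(-35765) = -142 - 1*(-35765) = -142 + 35765 = 35623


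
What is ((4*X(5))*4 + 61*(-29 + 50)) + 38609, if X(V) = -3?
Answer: 39842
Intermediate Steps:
((4*X(5))*4 + 61*(-29 + 50)) + 38609 = ((4*(-3))*4 + 61*(-29 + 50)) + 38609 = (-12*4 + 61*21) + 38609 = (-48 + 1281) + 38609 = 1233 + 38609 = 39842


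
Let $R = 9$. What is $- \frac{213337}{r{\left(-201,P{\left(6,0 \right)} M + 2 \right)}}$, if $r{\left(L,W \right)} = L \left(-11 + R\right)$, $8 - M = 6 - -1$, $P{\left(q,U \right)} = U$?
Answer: $- \frac{213337}{402} \approx -530.69$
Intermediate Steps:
$M = 1$ ($M = 8 - \left(6 - -1\right) = 8 - \left(6 + 1\right) = 8 - 7 = 1$)
$r{\left(L,W \right)} = - 2 L$ ($r{\left(L,W \right)} = L \left(-11 + 9\right) = L \left(-2\right) = - 2 L$)
$- \frac{213337}{r{\left(-201,P{\left(6,0 \right)} M + 2 \right)}} = - \frac{213337}{\left(-2\right) \left(-201\right)} = - \frac{213337}{402}$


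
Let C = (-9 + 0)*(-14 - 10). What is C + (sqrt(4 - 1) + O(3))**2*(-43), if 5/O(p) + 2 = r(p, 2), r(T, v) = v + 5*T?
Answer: 740/9 - 86*sqrt(3)/3 ≈ 32.570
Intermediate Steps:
O(p) = 1/p (O(p) = 5/(-2 + (2 + 5*p)) = 5/((5*p)) = 5*(1/(5*p)) = 1/p)
C = 216 (C = -9*(-24) = 216)
C + (sqrt(4 - 1) + O(3))**2*(-43) = 216 + (sqrt(4 - 1) + 1/3)**2*(-43) = 216 + (sqrt(3) + 1/3)**2*(-43) = 216 + (1/3 + sqrt(3))**2*(-43) = 216 - 43*(1/3 + sqrt(3))**2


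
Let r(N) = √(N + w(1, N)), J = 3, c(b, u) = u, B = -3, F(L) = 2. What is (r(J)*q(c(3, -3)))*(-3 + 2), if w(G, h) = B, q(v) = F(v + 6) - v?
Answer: 0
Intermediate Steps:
q(v) = 2 - v
w(G, h) = -3
r(N) = √(-3 + N) (r(N) = √(N - 3) = √(-3 + N))
(r(J)*q(c(3, -3)))*(-3 + 2) = (√(-3 + 3)*(2 - 1*(-3)))*(-3 + 2) = (√0*(2 + 3))*(-1) = (0*5)*(-1) = 0*(-1) = 0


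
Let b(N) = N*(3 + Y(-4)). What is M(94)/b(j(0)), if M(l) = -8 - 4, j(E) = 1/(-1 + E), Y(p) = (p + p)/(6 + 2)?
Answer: 6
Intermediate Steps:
Y(p) = p/4 (Y(p) = (2*p)/8 = (2*p)*(1/8) = p/4)
M(l) = -12
b(N) = 2*N (b(N) = N*(3 + (1/4)*(-4)) = N*(3 - 1) = N*2 = 2*N)
M(94)/b(j(0)) = -12/(2/(-1 + 0)) = -12/(2/(-1)) = -12/(2*(-1)) = -12/(-2) = -12*(-1/2) = 6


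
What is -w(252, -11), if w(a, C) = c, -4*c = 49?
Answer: 49/4 ≈ 12.250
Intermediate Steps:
c = -49/4 (c = -¼*49 = -49/4 ≈ -12.250)
w(a, C) = -49/4
-w(252, -11) = -1*(-49/4) = 49/4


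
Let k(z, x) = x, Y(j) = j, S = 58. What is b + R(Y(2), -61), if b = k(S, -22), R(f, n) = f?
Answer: -20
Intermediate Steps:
b = -22
b + R(Y(2), -61) = -22 + 2 = -20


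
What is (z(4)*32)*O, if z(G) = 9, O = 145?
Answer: 41760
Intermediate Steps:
(z(4)*32)*O = (9*32)*145 = 288*145 = 41760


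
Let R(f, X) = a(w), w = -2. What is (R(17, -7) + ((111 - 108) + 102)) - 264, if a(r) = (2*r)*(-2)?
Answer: -151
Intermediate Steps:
a(r) = -4*r
R(f, X) = 8 (R(f, X) = -4*(-2) = 8)
(R(17, -7) + ((111 - 108) + 102)) - 264 = (8 + ((111 - 108) + 102)) - 264 = (8 + (3 + 102)) - 264 = (8 + 105) - 264 = 113 - 264 = -151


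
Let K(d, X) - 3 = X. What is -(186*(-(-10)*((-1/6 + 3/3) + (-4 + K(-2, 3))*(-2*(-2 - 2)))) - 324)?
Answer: -30986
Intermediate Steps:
K(d, X) = 3 + X
-(186*(-(-10)*((-1/6 + 3/3) + (-4 + K(-2, 3))*(-2*(-2 - 2)))) - 324) = -(186*(-(-10)*((-1/6 + 3/3) + (-4 + (3 + 3))*(-2*(-2 - 2)))) - 324) = -(186*(-(-10)*((-1*⅙ + 3*(⅓)) + (-4 + 6)*(-2*(-4)))) - 324) = -(186*(-(-10)*((-⅙ + 1) + 2*8)) - 324) = -(186*(-(-10)*(⅚ + 16)) - 324) = -(186*(-(-10)*101/6) - 324) = -(186*(-2*(-505/6)) - 324) = -(186*(505/3) - 324) = -(31310 - 324) = -1*30986 = -30986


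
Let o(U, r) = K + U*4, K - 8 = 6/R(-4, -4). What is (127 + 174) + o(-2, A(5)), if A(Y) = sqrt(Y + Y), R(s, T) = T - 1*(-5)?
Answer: 307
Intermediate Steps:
R(s, T) = 5 + T (R(s, T) = T + 5 = 5 + T)
K = 14 (K = 8 + 6/(5 - 4) = 8 + 6/1 = 8 + 6*1 = 8 + 6 = 14)
A(Y) = sqrt(2)*sqrt(Y) (A(Y) = sqrt(2*Y) = sqrt(2)*sqrt(Y))
o(U, r) = 14 + 4*U (o(U, r) = 14 + U*4 = 14 + 4*U)
(127 + 174) + o(-2, A(5)) = (127 + 174) + (14 + 4*(-2)) = 301 + (14 - 8) = 301 + 6 = 307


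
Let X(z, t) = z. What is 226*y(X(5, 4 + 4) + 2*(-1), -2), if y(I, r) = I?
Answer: 678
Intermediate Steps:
226*y(X(5, 4 + 4) + 2*(-1), -2) = 226*(5 + 2*(-1)) = 226*(5 - 2) = 226*3 = 678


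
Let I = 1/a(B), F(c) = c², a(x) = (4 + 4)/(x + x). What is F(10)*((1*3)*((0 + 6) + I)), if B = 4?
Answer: 2100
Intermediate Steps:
a(x) = 4/x (a(x) = 8/((2*x)) = 8*(1/(2*x)) = 4/x)
I = 1 (I = 1/(4/4) = 1/(4*(¼)) = 1/1 = 1)
F(10)*((1*3)*((0 + 6) + I)) = 10²*((1*3)*((0 + 6) + 1)) = 100*(3*(6 + 1)) = 100*(3*7) = 100*21 = 2100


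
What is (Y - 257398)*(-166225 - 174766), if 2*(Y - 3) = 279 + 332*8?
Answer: 174537948305/2 ≈ 8.7269e+10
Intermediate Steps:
Y = 2941/2 (Y = 3 + (279 + 332*8)/2 = 3 + (279 + 2656)/2 = 3 + (½)*2935 = 3 + 2935/2 = 2941/2 ≈ 1470.5)
(Y - 257398)*(-166225 - 174766) = (2941/2 - 257398)*(-166225 - 174766) = -511855/2*(-340991) = 174537948305/2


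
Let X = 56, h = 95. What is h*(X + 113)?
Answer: 16055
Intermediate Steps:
h*(X + 113) = 95*(56 + 113) = 95*169 = 16055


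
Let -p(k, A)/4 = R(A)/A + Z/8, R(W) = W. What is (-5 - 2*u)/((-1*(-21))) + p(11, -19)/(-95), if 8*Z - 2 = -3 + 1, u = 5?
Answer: -447/665 ≈ -0.67218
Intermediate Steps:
Z = 0 (Z = 1/4 + (-3 + 1)/8 = 1/4 + (1/8)*(-2) = 1/4 - 1/4 = 0)
p(k, A) = -4 (p(k, A) = -4*(A/A + 0/8) = -4*(1 + 0*(1/8)) = -4*(1 + 0) = -4*1 = -4)
(-5 - 2*u)/((-1*(-21))) + p(11, -19)/(-95) = (-5 - 2*5)/((-1*(-21))) - 4/(-95) = (-5 - 10)/21 - 4*(-1/95) = -15*1/21 + 4/95 = -5/7 + 4/95 = -447/665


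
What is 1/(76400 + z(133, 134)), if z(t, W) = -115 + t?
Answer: 1/76418 ≈ 1.3086e-5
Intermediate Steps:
1/(76400 + z(133, 134)) = 1/(76400 + (-115 + 133)) = 1/(76400 + 18) = 1/76418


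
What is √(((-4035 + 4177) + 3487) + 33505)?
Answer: 3*√4126 ≈ 192.70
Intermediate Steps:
√(((-4035 + 4177) + 3487) + 33505) = √((142 + 3487) + 33505) = √(3629 + 33505) = √37134 = 3*√4126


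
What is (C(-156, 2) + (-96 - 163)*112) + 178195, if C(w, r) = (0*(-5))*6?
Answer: 149187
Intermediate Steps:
C(w, r) = 0 (C(w, r) = 0*6 = 0)
(C(-156, 2) + (-96 - 163)*112) + 178195 = (0 + (-96 - 163)*112) + 178195 = (0 - 259*112) + 178195 = (0 - 29008) + 178195 = -29008 + 178195 = 149187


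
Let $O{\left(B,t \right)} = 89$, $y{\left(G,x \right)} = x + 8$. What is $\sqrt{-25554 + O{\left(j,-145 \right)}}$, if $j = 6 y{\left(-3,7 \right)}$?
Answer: $i \sqrt{25465} \approx 159.58 i$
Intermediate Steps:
$y{\left(G,x \right)} = 8 + x$
$j = 90$ ($j = 6 \left(8 + 7\right) = 6 \cdot 15 = 90$)
$\sqrt{-25554 + O{\left(j,-145 \right)}} = \sqrt{-25554 + 89} = \sqrt{-25465} = i \sqrt{25465}$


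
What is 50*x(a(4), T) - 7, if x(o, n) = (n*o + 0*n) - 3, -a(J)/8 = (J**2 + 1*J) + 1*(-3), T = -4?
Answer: 27043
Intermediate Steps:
a(J) = 24 - 8*J - 8*J**2 (a(J) = -8*((J**2 + 1*J) + 1*(-3)) = -8*((J**2 + J) - 3) = -8*((J + J**2) - 3) = -8*(-3 + J + J**2) = 24 - 8*J - 8*J**2)
x(o, n) = -3 + n*o (x(o, n) = (n*o + 0) - 3 = n*o - 3 = -3 + n*o)
50*x(a(4), T) - 7 = 50*(-3 - 4*(24 - 8*4 - 8*4**2)) - 7 = 50*(-3 - 4*(24 - 32 - 8*16)) - 7 = 50*(-3 - 4*(24 - 32 - 128)) - 7 = 50*(-3 - 4*(-136)) - 7 = 50*(-3 + 544) - 7 = 50*541 - 7 = 27050 - 7 = 27043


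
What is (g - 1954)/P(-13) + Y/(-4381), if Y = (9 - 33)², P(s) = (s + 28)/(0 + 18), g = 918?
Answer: -27235176/21905 ≈ -1243.3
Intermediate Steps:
P(s) = 14/9 + s/18 (P(s) = (28 + s)/18 = (28 + s)*(1/18) = 14/9 + s/18)
Y = 576 (Y = (-24)² = 576)
(g - 1954)/P(-13) + Y/(-4381) = (918 - 1954)/(14/9 + (1/18)*(-13)) + 576/(-4381) = -1036/(14/9 - 13/18) + 576*(-1/4381) = -1036/⅚ - 576/4381 = -1036*6/5 - 576/4381 = -6216/5 - 576/4381 = -27235176/21905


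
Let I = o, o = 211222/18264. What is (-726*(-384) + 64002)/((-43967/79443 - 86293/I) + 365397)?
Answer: 205428091509927/214506634377634 ≈ 0.95768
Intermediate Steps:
o = 105611/9132 (o = 211222*(1/18264) = 105611/9132 ≈ 11.565)
I = 105611/9132 ≈ 11.565
(-726*(-384) + 64002)/((-43967/79443 - 86293/I) + 365397) = (-726*(-384) + 64002)/((-43967/79443 - 86293/105611/9132) + 365397) = (278784 + 64002)/((-43967*1/79443 - 86293*9132/105611) + 365397) = 342786/((-6281/11349 - 788027676/105611) + 365397) = 342786/(-8943989437615/1198579239 + 365397) = 342786/(429013268755268/1198579239) = 342786*(1198579239/429013268755268) = 205428091509927/214506634377634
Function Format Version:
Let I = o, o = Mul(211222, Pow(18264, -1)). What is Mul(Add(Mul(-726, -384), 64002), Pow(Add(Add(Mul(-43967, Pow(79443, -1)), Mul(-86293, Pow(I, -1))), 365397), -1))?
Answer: Rational(205428091509927, 214506634377634) ≈ 0.95768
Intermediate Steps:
o = Rational(105611, 9132) (o = Mul(211222, Rational(1, 18264)) = Rational(105611, 9132) ≈ 11.565)
I = Rational(105611, 9132) ≈ 11.565
Mul(Add(Mul(-726, -384), 64002), Pow(Add(Add(Mul(-43967, Pow(79443, -1)), Mul(-86293, Pow(I, -1))), 365397), -1)) = Mul(Add(Mul(-726, -384), 64002), Pow(Add(Add(Mul(-43967, Pow(79443, -1)), Mul(-86293, Pow(Rational(105611, 9132), -1))), 365397), -1)) = Mul(Add(278784, 64002), Pow(Add(Add(Mul(-43967, Rational(1, 79443)), Mul(-86293, Rational(9132, 105611))), 365397), -1)) = Mul(342786, Pow(Add(Add(Rational(-6281, 11349), Rational(-788027676, 105611)), 365397), -1)) = Mul(342786, Pow(Add(Rational(-8943989437615, 1198579239), 365397), -1)) = Mul(342786, Pow(Rational(429013268755268, 1198579239), -1)) = Mul(342786, Rational(1198579239, 429013268755268)) = Rational(205428091509927, 214506634377634)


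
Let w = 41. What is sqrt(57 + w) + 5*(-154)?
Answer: -770 + 7*sqrt(2) ≈ -760.10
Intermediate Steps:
sqrt(57 + w) + 5*(-154) = sqrt(57 + 41) + 5*(-154) = sqrt(98) - 770 = 7*sqrt(2) - 770 = -770 + 7*sqrt(2)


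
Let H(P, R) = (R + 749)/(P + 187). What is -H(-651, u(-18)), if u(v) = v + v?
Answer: 713/464 ≈ 1.5366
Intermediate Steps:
u(v) = 2*v
H(P, R) = (749 + R)/(187 + P)
-H(-651, u(-18)) = -(749 + 2*(-18))/(187 - 651) = -(749 - 36)/(-464) = -(-1)*713/464 = -1*(-713/464) = 713/464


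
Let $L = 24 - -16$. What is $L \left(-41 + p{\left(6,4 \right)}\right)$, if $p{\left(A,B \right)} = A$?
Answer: $-1400$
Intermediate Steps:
$L = 40$ ($L = 24 + 16 = 40$)
$L \left(-41 + p{\left(6,4 \right)}\right) = 40 \left(-41 + 6\right) = 40 \left(-35\right) = -1400$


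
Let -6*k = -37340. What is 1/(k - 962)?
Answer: 3/15784 ≈ 0.00019007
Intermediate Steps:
k = 18670/3 (k = -1/6*(-37340) = 18670/3 ≈ 6223.3)
1/(k - 962) = 1/(18670/3 - 962) = 1/(15784/3) = 3/15784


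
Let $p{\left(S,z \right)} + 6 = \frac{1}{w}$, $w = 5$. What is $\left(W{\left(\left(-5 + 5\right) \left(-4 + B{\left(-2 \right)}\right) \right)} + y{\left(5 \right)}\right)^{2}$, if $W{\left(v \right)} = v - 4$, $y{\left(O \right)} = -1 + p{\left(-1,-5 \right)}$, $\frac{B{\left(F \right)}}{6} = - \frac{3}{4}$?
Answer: $\frac{2916}{25} \approx 116.64$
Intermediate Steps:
$B{\left(F \right)} = - \frac{9}{2}$ ($B{\left(F \right)} = 6 \left(- \frac{3}{4}\right) = - \frac{9}{2}$)
$p{\left(S,z \right)} = - \frac{29}{5}$ ($p{\left(S,z \right)} = -6 + \frac{1}{5} = - \frac{29}{5}$)
$y{\left(O \right)} = - \frac{34}{5}$ ($y{\left(O \right)} = -1 - \frac{29}{5} = - \frac{34}{5}$)
$W{\left(v \right)} = -4 + v$ ($W{\left(v \right)} = v - 4 = -4 + v$)
$\left(W{\left(\left(-5 + 5\right) \left(-4 + B{\left(-2 \right)}\right) \right)} + y{\left(5 \right)}\right)^{2} = \left(\left(-4 + \left(-5 + 5\right) \left(-4 - \frac{9}{2}\right)\right) - \frac{34}{5}\right)^{2} = \left(\left(-4 + 0 \left(- \frac{17}{2}\right)\right) - \frac{34}{5}\right)^{2} = \left(\left(-4 + 0\right) - \frac{34}{5}\right)^{2} = \left(-4 - \frac{34}{5}\right)^{2} = \left(- \frac{54}{5}\right)^{2} = \frac{2916}{25}$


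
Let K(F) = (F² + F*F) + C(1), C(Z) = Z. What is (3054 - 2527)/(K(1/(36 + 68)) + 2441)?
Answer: 2850016/13206337 ≈ 0.21581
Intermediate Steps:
K(F) = 1 + 2*F² (K(F) = (F² + F*F) + 1 = (F² + F²) + 1 = 2*F² + 1 = 1 + 2*F²)
(3054 - 2527)/(K(1/(36 + 68)) + 2441) = (3054 - 2527)/((1 + 2*(1/(36 + 68))²) + 2441) = 527/((1 + 2*(1/104)²) + 2441) = 527/((1 + 2*(1/10816)) + 2441) = 527/((1 + 1/5408) + 2441) = 527/(5409/5408 + 2441) = 527/(13206337/5408) = 527*(5408/13206337) = 2850016/13206337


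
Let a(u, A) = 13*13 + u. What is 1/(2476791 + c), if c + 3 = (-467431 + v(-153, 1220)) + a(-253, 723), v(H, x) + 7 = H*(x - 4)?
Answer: 1/1823218 ≈ 5.4848e-7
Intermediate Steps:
a(u, A) = 169 + u
v(H, x) = -7 + H*(-4 + x) (v(H, x) = -7 + H*(x - 4) = -7 + H*(-4 + x))
c = -653573 (c = -3 + ((-467431 + (-7 - 4*(-153) - 153*1220)) + (169 - 253)) = -3 + ((-467431 + (-7 + 612 - 186660)) - 84) = -3 + ((-467431 - 186055) - 84) = -3 + (-653486 - 84) = -3 - 653570 = -653573)
1/(2476791 + c) = 1/(2476791 - 653573) = 1/1823218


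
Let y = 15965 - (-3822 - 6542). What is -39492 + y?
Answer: -13163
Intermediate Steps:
y = 26329 (y = 15965 - 1*(-10364) = 15965 + 10364 = 26329)
-39492 + y = -39492 + 26329 = -13163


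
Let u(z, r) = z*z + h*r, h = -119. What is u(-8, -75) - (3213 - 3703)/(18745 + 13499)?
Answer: 144920903/16122 ≈ 8989.0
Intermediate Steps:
u(z, r) = z**2 - 119*r (u(z, r) = z*z - 119*r = z**2 - 119*r)
u(-8, -75) - (3213 - 3703)/(18745 + 13499) = ((-8)**2 - 119*(-75)) - (3213 - 3703)/(18745 + 13499) = (64 + 8925) - (-490)/32244 = 8989 - (-490)/32244 = 8989 - 1*(-245/16122) = 8989 + 245/16122 = 144920903/16122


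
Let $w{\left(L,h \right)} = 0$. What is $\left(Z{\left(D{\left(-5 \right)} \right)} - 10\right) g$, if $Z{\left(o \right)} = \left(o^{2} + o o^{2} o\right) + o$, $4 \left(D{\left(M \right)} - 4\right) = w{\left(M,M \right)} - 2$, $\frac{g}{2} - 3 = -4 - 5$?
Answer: $- \frac{7479}{4} \approx -1869.8$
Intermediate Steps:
$g = -12$ ($g = 6 + 2 \left(-4 - 5\right) = 6 + 2 \left(-9\right) = 6 - 18 = -12$)
$D{\left(M \right)} = \frac{7}{2}$ ($D{\left(M \right)} = 4 + \frac{0 - 2}{4} = 4 + \frac{1}{4} \left(-2\right) = 4 - \frac{1}{2} = \frac{7}{2}$)
$Z{\left(o \right)} = o + o^{2} + o^{4}$ ($Z{\left(o \right)} = \left(o^{2} + o^{3} o\right) + o = \left(o^{2} + o^{4}\right) + o = o + o^{2} + o^{4}$)
$\left(Z{\left(D{\left(-5 \right)} \right)} - 10\right) g = \left(\frac{7 \left(1 + \frac{7}{2} + \left(\frac{7}{2}\right)^{3}\right)}{2} - 10\right) \left(-12\right) = \left(\frac{7 \left(1 + \frac{7}{2} + \frac{343}{8}\right)}{2} - 10\right) \left(-12\right) = \left(\frac{7}{2} \cdot \frac{379}{8} - 10\right) \left(-12\right) = \left(\frac{2653}{16} - 10\right) \left(-12\right) = \frac{2493}{16} \left(-12\right) = - \frac{7479}{4}$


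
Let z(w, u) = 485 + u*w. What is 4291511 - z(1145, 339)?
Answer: 3902871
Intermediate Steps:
4291511 - z(1145, 339) = 4291511 - (485 + 339*1145) = 4291511 - (485 + 388155) = 4291511 - 1*388640 = 4291511 - 388640 = 3902871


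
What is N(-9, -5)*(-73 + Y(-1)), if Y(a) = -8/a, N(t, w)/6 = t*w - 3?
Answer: -16380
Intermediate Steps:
N(t, w) = -18 + 6*t*w (N(t, w) = 6*(t*w - 3) = 6*(-3 + t*w) = -18 + 6*t*w)
N(-9, -5)*(-73 + Y(-1)) = (-18 + 6*(-9)*(-5))*(-73 - 8/(-1)) = (-18 + 270)*(-73 - 8*(-1)) = 252*(-73 + 8) = 252*(-65) = -16380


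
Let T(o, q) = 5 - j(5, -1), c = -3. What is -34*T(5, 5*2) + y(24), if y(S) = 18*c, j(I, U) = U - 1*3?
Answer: -360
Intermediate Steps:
j(I, U) = -3 + U (j(I, U) = U - 3 = -3 + U)
T(o, q) = 9 (T(o, q) = 5 - (-3 - 1) = 5 - 1*(-4) = 5 + 4 = 9)
y(S) = -54 (y(S) = 18*(-3) = -54)
-34*T(5, 5*2) + y(24) = -34*9 - 54 = -306 - 54 = -360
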